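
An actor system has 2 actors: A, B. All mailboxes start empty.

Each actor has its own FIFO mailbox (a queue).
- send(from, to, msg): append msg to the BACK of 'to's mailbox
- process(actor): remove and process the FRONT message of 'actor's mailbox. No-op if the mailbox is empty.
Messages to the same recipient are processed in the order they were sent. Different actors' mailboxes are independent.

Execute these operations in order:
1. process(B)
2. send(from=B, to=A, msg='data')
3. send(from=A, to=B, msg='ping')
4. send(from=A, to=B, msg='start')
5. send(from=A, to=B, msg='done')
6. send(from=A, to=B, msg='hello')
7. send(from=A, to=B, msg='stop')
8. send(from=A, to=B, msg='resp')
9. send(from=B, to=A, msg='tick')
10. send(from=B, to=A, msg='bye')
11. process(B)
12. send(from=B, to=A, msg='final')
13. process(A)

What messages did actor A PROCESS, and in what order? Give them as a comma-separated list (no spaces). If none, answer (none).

Answer: data

Derivation:
After 1 (process(B)): A:[] B:[]
After 2 (send(from=B, to=A, msg='data')): A:[data] B:[]
After 3 (send(from=A, to=B, msg='ping')): A:[data] B:[ping]
After 4 (send(from=A, to=B, msg='start')): A:[data] B:[ping,start]
After 5 (send(from=A, to=B, msg='done')): A:[data] B:[ping,start,done]
After 6 (send(from=A, to=B, msg='hello')): A:[data] B:[ping,start,done,hello]
After 7 (send(from=A, to=B, msg='stop')): A:[data] B:[ping,start,done,hello,stop]
After 8 (send(from=A, to=B, msg='resp')): A:[data] B:[ping,start,done,hello,stop,resp]
After 9 (send(from=B, to=A, msg='tick')): A:[data,tick] B:[ping,start,done,hello,stop,resp]
After 10 (send(from=B, to=A, msg='bye')): A:[data,tick,bye] B:[ping,start,done,hello,stop,resp]
After 11 (process(B)): A:[data,tick,bye] B:[start,done,hello,stop,resp]
After 12 (send(from=B, to=A, msg='final')): A:[data,tick,bye,final] B:[start,done,hello,stop,resp]
After 13 (process(A)): A:[tick,bye,final] B:[start,done,hello,stop,resp]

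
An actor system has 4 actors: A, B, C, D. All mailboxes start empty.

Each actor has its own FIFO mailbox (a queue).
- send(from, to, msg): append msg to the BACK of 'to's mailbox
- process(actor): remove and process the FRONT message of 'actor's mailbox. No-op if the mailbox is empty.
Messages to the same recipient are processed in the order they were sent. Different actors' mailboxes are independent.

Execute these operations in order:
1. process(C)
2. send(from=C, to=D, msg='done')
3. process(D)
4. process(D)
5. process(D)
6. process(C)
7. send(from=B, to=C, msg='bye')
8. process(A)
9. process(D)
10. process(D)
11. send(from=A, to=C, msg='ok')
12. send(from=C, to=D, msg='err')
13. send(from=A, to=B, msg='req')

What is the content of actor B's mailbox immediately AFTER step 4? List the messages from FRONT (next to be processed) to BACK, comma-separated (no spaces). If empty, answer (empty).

After 1 (process(C)): A:[] B:[] C:[] D:[]
After 2 (send(from=C, to=D, msg='done')): A:[] B:[] C:[] D:[done]
After 3 (process(D)): A:[] B:[] C:[] D:[]
After 4 (process(D)): A:[] B:[] C:[] D:[]

(empty)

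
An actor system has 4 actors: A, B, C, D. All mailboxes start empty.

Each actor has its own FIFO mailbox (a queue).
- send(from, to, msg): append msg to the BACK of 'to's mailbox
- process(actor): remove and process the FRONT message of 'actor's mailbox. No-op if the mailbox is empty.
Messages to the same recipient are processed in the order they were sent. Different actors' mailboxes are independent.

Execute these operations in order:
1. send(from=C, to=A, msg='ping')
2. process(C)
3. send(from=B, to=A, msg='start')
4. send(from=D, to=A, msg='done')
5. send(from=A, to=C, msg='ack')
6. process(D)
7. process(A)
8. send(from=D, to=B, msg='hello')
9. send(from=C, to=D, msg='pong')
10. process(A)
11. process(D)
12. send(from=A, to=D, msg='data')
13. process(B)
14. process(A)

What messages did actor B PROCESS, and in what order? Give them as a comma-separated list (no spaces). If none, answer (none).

Answer: hello

Derivation:
After 1 (send(from=C, to=A, msg='ping')): A:[ping] B:[] C:[] D:[]
After 2 (process(C)): A:[ping] B:[] C:[] D:[]
After 3 (send(from=B, to=A, msg='start')): A:[ping,start] B:[] C:[] D:[]
After 4 (send(from=D, to=A, msg='done')): A:[ping,start,done] B:[] C:[] D:[]
After 5 (send(from=A, to=C, msg='ack')): A:[ping,start,done] B:[] C:[ack] D:[]
After 6 (process(D)): A:[ping,start,done] B:[] C:[ack] D:[]
After 7 (process(A)): A:[start,done] B:[] C:[ack] D:[]
After 8 (send(from=D, to=B, msg='hello')): A:[start,done] B:[hello] C:[ack] D:[]
After 9 (send(from=C, to=D, msg='pong')): A:[start,done] B:[hello] C:[ack] D:[pong]
After 10 (process(A)): A:[done] B:[hello] C:[ack] D:[pong]
After 11 (process(D)): A:[done] B:[hello] C:[ack] D:[]
After 12 (send(from=A, to=D, msg='data')): A:[done] B:[hello] C:[ack] D:[data]
After 13 (process(B)): A:[done] B:[] C:[ack] D:[data]
After 14 (process(A)): A:[] B:[] C:[ack] D:[data]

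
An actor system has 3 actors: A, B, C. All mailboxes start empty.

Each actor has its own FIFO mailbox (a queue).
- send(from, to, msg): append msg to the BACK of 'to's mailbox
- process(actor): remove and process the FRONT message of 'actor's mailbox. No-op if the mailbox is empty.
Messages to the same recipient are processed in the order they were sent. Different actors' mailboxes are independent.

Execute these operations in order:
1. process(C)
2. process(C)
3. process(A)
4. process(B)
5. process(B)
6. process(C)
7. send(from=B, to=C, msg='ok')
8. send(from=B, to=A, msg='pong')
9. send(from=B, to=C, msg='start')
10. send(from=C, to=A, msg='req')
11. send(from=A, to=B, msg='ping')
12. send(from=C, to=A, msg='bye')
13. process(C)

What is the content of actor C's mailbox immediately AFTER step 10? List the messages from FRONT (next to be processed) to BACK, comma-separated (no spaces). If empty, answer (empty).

After 1 (process(C)): A:[] B:[] C:[]
After 2 (process(C)): A:[] B:[] C:[]
After 3 (process(A)): A:[] B:[] C:[]
After 4 (process(B)): A:[] B:[] C:[]
After 5 (process(B)): A:[] B:[] C:[]
After 6 (process(C)): A:[] B:[] C:[]
After 7 (send(from=B, to=C, msg='ok')): A:[] B:[] C:[ok]
After 8 (send(from=B, to=A, msg='pong')): A:[pong] B:[] C:[ok]
After 9 (send(from=B, to=C, msg='start')): A:[pong] B:[] C:[ok,start]
After 10 (send(from=C, to=A, msg='req')): A:[pong,req] B:[] C:[ok,start]

ok,start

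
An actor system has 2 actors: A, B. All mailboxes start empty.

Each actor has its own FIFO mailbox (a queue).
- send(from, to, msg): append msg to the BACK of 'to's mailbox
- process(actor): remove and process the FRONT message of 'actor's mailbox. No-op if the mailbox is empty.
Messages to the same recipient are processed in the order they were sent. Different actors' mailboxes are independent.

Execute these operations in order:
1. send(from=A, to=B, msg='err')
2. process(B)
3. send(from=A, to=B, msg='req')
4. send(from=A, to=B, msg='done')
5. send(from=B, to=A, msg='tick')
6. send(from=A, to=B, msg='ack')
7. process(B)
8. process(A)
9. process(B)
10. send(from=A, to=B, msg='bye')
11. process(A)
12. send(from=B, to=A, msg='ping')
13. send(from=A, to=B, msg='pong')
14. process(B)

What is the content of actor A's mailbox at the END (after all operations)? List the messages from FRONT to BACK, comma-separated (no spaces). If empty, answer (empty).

After 1 (send(from=A, to=B, msg='err')): A:[] B:[err]
After 2 (process(B)): A:[] B:[]
After 3 (send(from=A, to=B, msg='req')): A:[] B:[req]
After 4 (send(from=A, to=B, msg='done')): A:[] B:[req,done]
After 5 (send(from=B, to=A, msg='tick')): A:[tick] B:[req,done]
After 6 (send(from=A, to=B, msg='ack')): A:[tick] B:[req,done,ack]
After 7 (process(B)): A:[tick] B:[done,ack]
After 8 (process(A)): A:[] B:[done,ack]
After 9 (process(B)): A:[] B:[ack]
After 10 (send(from=A, to=B, msg='bye')): A:[] B:[ack,bye]
After 11 (process(A)): A:[] B:[ack,bye]
After 12 (send(from=B, to=A, msg='ping')): A:[ping] B:[ack,bye]
After 13 (send(from=A, to=B, msg='pong')): A:[ping] B:[ack,bye,pong]
After 14 (process(B)): A:[ping] B:[bye,pong]

Answer: ping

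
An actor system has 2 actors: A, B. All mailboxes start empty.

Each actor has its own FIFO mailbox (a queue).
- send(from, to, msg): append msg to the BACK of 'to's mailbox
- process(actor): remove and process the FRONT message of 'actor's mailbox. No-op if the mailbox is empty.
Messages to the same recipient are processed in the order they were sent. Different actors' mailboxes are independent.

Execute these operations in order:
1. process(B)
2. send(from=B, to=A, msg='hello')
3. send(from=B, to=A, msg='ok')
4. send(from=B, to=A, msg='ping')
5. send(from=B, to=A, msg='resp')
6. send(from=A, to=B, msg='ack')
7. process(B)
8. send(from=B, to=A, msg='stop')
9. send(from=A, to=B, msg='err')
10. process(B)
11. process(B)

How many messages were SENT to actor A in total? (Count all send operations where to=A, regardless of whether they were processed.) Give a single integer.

Answer: 5

Derivation:
After 1 (process(B)): A:[] B:[]
After 2 (send(from=B, to=A, msg='hello')): A:[hello] B:[]
After 3 (send(from=B, to=A, msg='ok')): A:[hello,ok] B:[]
After 4 (send(from=B, to=A, msg='ping')): A:[hello,ok,ping] B:[]
After 5 (send(from=B, to=A, msg='resp')): A:[hello,ok,ping,resp] B:[]
After 6 (send(from=A, to=B, msg='ack')): A:[hello,ok,ping,resp] B:[ack]
After 7 (process(B)): A:[hello,ok,ping,resp] B:[]
After 8 (send(from=B, to=A, msg='stop')): A:[hello,ok,ping,resp,stop] B:[]
After 9 (send(from=A, to=B, msg='err')): A:[hello,ok,ping,resp,stop] B:[err]
After 10 (process(B)): A:[hello,ok,ping,resp,stop] B:[]
After 11 (process(B)): A:[hello,ok,ping,resp,stop] B:[]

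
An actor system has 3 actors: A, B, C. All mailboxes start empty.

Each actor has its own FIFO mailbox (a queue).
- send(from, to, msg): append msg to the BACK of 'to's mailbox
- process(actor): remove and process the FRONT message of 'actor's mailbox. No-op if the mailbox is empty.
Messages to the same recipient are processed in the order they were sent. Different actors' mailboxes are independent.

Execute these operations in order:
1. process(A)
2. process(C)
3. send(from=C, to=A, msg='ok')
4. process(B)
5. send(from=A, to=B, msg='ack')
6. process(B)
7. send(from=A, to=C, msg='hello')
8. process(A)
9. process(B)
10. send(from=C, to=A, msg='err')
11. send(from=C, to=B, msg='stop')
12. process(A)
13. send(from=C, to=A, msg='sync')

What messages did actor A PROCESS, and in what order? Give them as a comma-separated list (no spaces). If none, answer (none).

Answer: ok,err

Derivation:
After 1 (process(A)): A:[] B:[] C:[]
After 2 (process(C)): A:[] B:[] C:[]
After 3 (send(from=C, to=A, msg='ok')): A:[ok] B:[] C:[]
After 4 (process(B)): A:[ok] B:[] C:[]
After 5 (send(from=A, to=B, msg='ack')): A:[ok] B:[ack] C:[]
After 6 (process(B)): A:[ok] B:[] C:[]
After 7 (send(from=A, to=C, msg='hello')): A:[ok] B:[] C:[hello]
After 8 (process(A)): A:[] B:[] C:[hello]
After 9 (process(B)): A:[] B:[] C:[hello]
After 10 (send(from=C, to=A, msg='err')): A:[err] B:[] C:[hello]
After 11 (send(from=C, to=B, msg='stop')): A:[err] B:[stop] C:[hello]
After 12 (process(A)): A:[] B:[stop] C:[hello]
After 13 (send(from=C, to=A, msg='sync')): A:[sync] B:[stop] C:[hello]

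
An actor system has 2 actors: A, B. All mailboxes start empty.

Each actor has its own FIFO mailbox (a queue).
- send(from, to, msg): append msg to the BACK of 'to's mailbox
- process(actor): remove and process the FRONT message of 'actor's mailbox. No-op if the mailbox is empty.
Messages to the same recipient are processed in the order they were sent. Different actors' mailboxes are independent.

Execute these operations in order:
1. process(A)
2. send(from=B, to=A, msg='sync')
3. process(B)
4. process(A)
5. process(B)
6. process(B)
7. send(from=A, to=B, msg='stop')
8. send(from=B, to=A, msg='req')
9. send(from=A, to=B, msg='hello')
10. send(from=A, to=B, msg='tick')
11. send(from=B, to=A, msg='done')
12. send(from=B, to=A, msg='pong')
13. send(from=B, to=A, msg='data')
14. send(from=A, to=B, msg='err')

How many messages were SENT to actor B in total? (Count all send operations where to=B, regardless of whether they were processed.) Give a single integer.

After 1 (process(A)): A:[] B:[]
After 2 (send(from=B, to=A, msg='sync')): A:[sync] B:[]
After 3 (process(B)): A:[sync] B:[]
After 4 (process(A)): A:[] B:[]
After 5 (process(B)): A:[] B:[]
After 6 (process(B)): A:[] B:[]
After 7 (send(from=A, to=B, msg='stop')): A:[] B:[stop]
After 8 (send(from=B, to=A, msg='req')): A:[req] B:[stop]
After 9 (send(from=A, to=B, msg='hello')): A:[req] B:[stop,hello]
After 10 (send(from=A, to=B, msg='tick')): A:[req] B:[stop,hello,tick]
After 11 (send(from=B, to=A, msg='done')): A:[req,done] B:[stop,hello,tick]
After 12 (send(from=B, to=A, msg='pong')): A:[req,done,pong] B:[stop,hello,tick]
After 13 (send(from=B, to=A, msg='data')): A:[req,done,pong,data] B:[stop,hello,tick]
After 14 (send(from=A, to=B, msg='err')): A:[req,done,pong,data] B:[stop,hello,tick,err]

Answer: 4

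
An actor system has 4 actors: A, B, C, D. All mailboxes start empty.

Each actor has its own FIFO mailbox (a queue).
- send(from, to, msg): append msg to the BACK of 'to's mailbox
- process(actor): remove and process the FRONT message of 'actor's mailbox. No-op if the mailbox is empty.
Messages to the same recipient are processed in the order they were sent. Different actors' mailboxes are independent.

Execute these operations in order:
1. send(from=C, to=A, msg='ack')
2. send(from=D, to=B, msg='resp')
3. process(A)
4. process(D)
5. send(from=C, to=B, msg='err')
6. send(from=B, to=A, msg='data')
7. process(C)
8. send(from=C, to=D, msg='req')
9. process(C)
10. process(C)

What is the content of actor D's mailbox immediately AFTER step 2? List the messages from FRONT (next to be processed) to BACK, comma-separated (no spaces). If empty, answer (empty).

After 1 (send(from=C, to=A, msg='ack')): A:[ack] B:[] C:[] D:[]
After 2 (send(from=D, to=B, msg='resp')): A:[ack] B:[resp] C:[] D:[]

(empty)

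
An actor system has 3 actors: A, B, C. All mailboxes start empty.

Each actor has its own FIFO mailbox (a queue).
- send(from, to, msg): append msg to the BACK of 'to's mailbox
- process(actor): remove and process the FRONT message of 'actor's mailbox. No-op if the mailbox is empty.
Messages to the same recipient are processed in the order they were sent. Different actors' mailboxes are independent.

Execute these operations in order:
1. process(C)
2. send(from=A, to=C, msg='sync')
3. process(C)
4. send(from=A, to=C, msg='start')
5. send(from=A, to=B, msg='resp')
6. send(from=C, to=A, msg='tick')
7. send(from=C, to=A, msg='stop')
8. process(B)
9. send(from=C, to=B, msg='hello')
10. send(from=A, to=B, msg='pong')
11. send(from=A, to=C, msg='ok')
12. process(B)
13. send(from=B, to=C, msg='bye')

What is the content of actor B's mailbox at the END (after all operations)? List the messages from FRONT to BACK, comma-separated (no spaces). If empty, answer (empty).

Answer: pong

Derivation:
After 1 (process(C)): A:[] B:[] C:[]
After 2 (send(from=A, to=C, msg='sync')): A:[] B:[] C:[sync]
After 3 (process(C)): A:[] B:[] C:[]
After 4 (send(from=A, to=C, msg='start')): A:[] B:[] C:[start]
After 5 (send(from=A, to=B, msg='resp')): A:[] B:[resp] C:[start]
After 6 (send(from=C, to=A, msg='tick')): A:[tick] B:[resp] C:[start]
After 7 (send(from=C, to=A, msg='stop')): A:[tick,stop] B:[resp] C:[start]
After 8 (process(B)): A:[tick,stop] B:[] C:[start]
After 9 (send(from=C, to=B, msg='hello')): A:[tick,stop] B:[hello] C:[start]
After 10 (send(from=A, to=B, msg='pong')): A:[tick,stop] B:[hello,pong] C:[start]
After 11 (send(from=A, to=C, msg='ok')): A:[tick,stop] B:[hello,pong] C:[start,ok]
After 12 (process(B)): A:[tick,stop] B:[pong] C:[start,ok]
After 13 (send(from=B, to=C, msg='bye')): A:[tick,stop] B:[pong] C:[start,ok,bye]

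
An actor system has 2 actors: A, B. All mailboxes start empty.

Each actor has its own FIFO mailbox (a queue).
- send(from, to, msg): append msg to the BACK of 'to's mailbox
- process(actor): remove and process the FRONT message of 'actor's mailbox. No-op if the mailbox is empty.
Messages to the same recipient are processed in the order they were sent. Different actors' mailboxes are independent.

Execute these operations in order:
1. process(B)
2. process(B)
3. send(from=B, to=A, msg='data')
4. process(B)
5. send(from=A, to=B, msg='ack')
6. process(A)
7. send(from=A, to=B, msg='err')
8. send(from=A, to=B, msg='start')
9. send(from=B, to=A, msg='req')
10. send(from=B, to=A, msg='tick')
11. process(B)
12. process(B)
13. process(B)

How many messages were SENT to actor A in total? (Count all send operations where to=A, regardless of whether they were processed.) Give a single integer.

After 1 (process(B)): A:[] B:[]
After 2 (process(B)): A:[] B:[]
After 3 (send(from=B, to=A, msg='data')): A:[data] B:[]
After 4 (process(B)): A:[data] B:[]
After 5 (send(from=A, to=B, msg='ack')): A:[data] B:[ack]
After 6 (process(A)): A:[] B:[ack]
After 7 (send(from=A, to=B, msg='err')): A:[] B:[ack,err]
After 8 (send(from=A, to=B, msg='start')): A:[] B:[ack,err,start]
After 9 (send(from=B, to=A, msg='req')): A:[req] B:[ack,err,start]
After 10 (send(from=B, to=A, msg='tick')): A:[req,tick] B:[ack,err,start]
After 11 (process(B)): A:[req,tick] B:[err,start]
After 12 (process(B)): A:[req,tick] B:[start]
After 13 (process(B)): A:[req,tick] B:[]

Answer: 3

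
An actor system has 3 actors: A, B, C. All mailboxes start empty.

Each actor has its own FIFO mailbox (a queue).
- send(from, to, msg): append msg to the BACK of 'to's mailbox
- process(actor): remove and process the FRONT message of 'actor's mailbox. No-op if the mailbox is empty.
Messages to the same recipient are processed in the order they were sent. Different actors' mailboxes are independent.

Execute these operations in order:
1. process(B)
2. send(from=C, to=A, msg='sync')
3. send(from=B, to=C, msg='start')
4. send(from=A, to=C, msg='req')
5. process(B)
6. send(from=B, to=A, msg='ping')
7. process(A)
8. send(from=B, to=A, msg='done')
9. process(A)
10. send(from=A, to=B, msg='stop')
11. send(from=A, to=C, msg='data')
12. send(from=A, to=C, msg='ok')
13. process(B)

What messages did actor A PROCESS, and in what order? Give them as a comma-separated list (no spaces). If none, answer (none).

After 1 (process(B)): A:[] B:[] C:[]
After 2 (send(from=C, to=A, msg='sync')): A:[sync] B:[] C:[]
After 3 (send(from=B, to=C, msg='start')): A:[sync] B:[] C:[start]
After 4 (send(from=A, to=C, msg='req')): A:[sync] B:[] C:[start,req]
After 5 (process(B)): A:[sync] B:[] C:[start,req]
After 6 (send(from=B, to=A, msg='ping')): A:[sync,ping] B:[] C:[start,req]
After 7 (process(A)): A:[ping] B:[] C:[start,req]
After 8 (send(from=B, to=A, msg='done')): A:[ping,done] B:[] C:[start,req]
After 9 (process(A)): A:[done] B:[] C:[start,req]
After 10 (send(from=A, to=B, msg='stop')): A:[done] B:[stop] C:[start,req]
After 11 (send(from=A, to=C, msg='data')): A:[done] B:[stop] C:[start,req,data]
After 12 (send(from=A, to=C, msg='ok')): A:[done] B:[stop] C:[start,req,data,ok]
After 13 (process(B)): A:[done] B:[] C:[start,req,data,ok]

Answer: sync,ping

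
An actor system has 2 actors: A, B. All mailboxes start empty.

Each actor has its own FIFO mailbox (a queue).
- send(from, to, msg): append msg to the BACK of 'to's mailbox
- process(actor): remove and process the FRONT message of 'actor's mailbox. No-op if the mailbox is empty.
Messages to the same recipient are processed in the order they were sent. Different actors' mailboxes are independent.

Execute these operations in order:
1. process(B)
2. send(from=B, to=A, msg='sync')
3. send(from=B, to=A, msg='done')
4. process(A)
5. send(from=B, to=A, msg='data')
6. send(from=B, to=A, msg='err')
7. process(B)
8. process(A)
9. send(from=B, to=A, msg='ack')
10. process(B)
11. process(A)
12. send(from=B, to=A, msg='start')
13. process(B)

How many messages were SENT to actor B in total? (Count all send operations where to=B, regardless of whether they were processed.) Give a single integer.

Answer: 0

Derivation:
After 1 (process(B)): A:[] B:[]
After 2 (send(from=B, to=A, msg='sync')): A:[sync] B:[]
After 3 (send(from=B, to=A, msg='done')): A:[sync,done] B:[]
After 4 (process(A)): A:[done] B:[]
After 5 (send(from=B, to=A, msg='data')): A:[done,data] B:[]
After 6 (send(from=B, to=A, msg='err')): A:[done,data,err] B:[]
After 7 (process(B)): A:[done,data,err] B:[]
After 8 (process(A)): A:[data,err] B:[]
After 9 (send(from=B, to=A, msg='ack')): A:[data,err,ack] B:[]
After 10 (process(B)): A:[data,err,ack] B:[]
After 11 (process(A)): A:[err,ack] B:[]
After 12 (send(from=B, to=A, msg='start')): A:[err,ack,start] B:[]
After 13 (process(B)): A:[err,ack,start] B:[]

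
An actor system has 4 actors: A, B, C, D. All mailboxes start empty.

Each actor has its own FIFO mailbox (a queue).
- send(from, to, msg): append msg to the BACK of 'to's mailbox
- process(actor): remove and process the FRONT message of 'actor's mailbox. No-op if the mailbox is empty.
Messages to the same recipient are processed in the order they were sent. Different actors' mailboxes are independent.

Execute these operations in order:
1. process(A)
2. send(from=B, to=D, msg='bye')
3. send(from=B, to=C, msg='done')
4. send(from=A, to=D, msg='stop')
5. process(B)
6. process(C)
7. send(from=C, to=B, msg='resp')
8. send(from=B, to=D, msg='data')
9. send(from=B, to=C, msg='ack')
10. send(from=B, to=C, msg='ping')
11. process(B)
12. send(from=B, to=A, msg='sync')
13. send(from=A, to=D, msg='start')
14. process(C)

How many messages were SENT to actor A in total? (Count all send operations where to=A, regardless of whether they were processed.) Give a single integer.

Answer: 1

Derivation:
After 1 (process(A)): A:[] B:[] C:[] D:[]
After 2 (send(from=B, to=D, msg='bye')): A:[] B:[] C:[] D:[bye]
After 3 (send(from=B, to=C, msg='done')): A:[] B:[] C:[done] D:[bye]
After 4 (send(from=A, to=D, msg='stop')): A:[] B:[] C:[done] D:[bye,stop]
After 5 (process(B)): A:[] B:[] C:[done] D:[bye,stop]
After 6 (process(C)): A:[] B:[] C:[] D:[bye,stop]
After 7 (send(from=C, to=B, msg='resp')): A:[] B:[resp] C:[] D:[bye,stop]
After 8 (send(from=B, to=D, msg='data')): A:[] B:[resp] C:[] D:[bye,stop,data]
After 9 (send(from=B, to=C, msg='ack')): A:[] B:[resp] C:[ack] D:[bye,stop,data]
After 10 (send(from=B, to=C, msg='ping')): A:[] B:[resp] C:[ack,ping] D:[bye,stop,data]
After 11 (process(B)): A:[] B:[] C:[ack,ping] D:[bye,stop,data]
After 12 (send(from=B, to=A, msg='sync')): A:[sync] B:[] C:[ack,ping] D:[bye,stop,data]
After 13 (send(from=A, to=D, msg='start')): A:[sync] B:[] C:[ack,ping] D:[bye,stop,data,start]
After 14 (process(C)): A:[sync] B:[] C:[ping] D:[bye,stop,data,start]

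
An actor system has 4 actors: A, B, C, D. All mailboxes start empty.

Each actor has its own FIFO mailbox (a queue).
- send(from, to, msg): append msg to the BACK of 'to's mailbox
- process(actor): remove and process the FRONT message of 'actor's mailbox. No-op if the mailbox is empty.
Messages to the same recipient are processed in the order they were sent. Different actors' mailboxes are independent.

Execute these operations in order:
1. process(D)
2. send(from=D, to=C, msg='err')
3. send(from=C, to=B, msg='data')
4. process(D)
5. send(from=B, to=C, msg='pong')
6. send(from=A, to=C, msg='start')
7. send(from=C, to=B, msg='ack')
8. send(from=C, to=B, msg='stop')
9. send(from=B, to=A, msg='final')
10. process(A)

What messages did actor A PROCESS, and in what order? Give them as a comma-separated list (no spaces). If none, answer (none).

Answer: final

Derivation:
After 1 (process(D)): A:[] B:[] C:[] D:[]
After 2 (send(from=D, to=C, msg='err')): A:[] B:[] C:[err] D:[]
After 3 (send(from=C, to=B, msg='data')): A:[] B:[data] C:[err] D:[]
After 4 (process(D)): A:[] B:[data] C:[err] D:[]
After 5 (send(from=B, to=C, msg='pong')): A:[] B:[data] C:[err,pong] D:[]
After 6 (send(from=A, to=C, msg='start')): A:[] B:[data] C:[err,pong,start] D:[]
After 7 (send(from=C, to=B, msg='ack')): A:[] B:[data,ack] C:[err,pong,start] D:[]
After 8 (send(from=C, to=B, msg='stop')): A:[] B:[data,ack,stop] C:[err,pong,start] D:[]
After 9 (send(from=B, to=A, msg='final')): A:[final] B:[data,ack,stop] C:[err,pong,start] D:[]
After 10 (process(A)): A:[] B:[data,ack,stop] C:[err,pong,start] D:[]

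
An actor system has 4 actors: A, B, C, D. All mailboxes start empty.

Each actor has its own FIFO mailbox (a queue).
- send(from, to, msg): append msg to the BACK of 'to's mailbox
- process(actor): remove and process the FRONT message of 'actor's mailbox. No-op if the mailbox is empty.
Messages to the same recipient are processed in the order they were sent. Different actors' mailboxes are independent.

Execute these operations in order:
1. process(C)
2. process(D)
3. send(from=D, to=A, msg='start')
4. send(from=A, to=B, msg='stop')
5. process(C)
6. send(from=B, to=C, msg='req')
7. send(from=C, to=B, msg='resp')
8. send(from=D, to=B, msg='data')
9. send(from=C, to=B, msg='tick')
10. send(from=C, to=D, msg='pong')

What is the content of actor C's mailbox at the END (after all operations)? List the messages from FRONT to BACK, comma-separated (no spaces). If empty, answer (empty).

After 1 (process(C)): A:[] B:[] C:[] D:[]
After 2 (process(D)): A:[] B:[] C:[] D:[]
After 3 (send(from=D, to=A, msg='start')): A:[start] B:[] C:[] D:[]
After 4 (send(from=A, to=B, msg='stop')): A:[start] B:[stop] C:[] D:[]
After 5 (process(C)): A:[start] B:[stop] C:[] D:[]
After 6 (send(from=B, to=C, msg='req')): A:[start] B:[stop] C:[req] D:[]
After 7 (send(from=C, to=B, msg='resp')): A:[start] B:[stop,resp] C:[req] D:[]
After 8 (send(from=D, to=B, msg='data')): A:[start] B:[stop,resp,data] C:[req] D:[]
After 9 (send(from=C, to=B, msg='tick')): A:[start] B:[stop,resp,data,tick] C:[req] D:[]
After 10 (send(from=C, to=D, msg='pong')): A:[start] B:[stop,resp,data,tick] C:[req] D:[pong]

Answer: req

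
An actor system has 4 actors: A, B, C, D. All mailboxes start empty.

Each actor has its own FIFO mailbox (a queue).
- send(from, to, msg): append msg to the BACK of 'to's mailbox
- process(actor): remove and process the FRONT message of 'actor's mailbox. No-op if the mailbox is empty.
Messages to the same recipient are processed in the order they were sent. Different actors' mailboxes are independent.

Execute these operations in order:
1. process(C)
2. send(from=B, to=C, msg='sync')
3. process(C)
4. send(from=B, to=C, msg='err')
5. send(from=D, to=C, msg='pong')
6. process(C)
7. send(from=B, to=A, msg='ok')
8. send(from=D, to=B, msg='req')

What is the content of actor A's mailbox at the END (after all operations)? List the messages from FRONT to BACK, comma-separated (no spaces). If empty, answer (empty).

Answer: ok

Derivation:
After 1 (process(C)): A:[] B:[] C:[] D:[]
After 2 (send(from=B, to=C, msg='sync')): A:[] B:[] C:[sync] D:[]
After 3 (process(C)): A:[] B:[] C:[] D:[]
After 4 (send(from=B, to=C, msg='err')): A:[] B:[] C:[err] D:[]
After 5 (send(from=D, to=C, msg='pong')): A:[] B:[] C:[err,pong] D:[]
After 6 (process(C)): A:[] B:[] C:[pong] D:[]
After 7 (send(from=B, to=A, msg='ok')): A:[ok] B:[] C:[pong] D:[]
After 8 (send(from=D, to=B, msg='req')): A:[ok] B:[req] C:[pong] D:[]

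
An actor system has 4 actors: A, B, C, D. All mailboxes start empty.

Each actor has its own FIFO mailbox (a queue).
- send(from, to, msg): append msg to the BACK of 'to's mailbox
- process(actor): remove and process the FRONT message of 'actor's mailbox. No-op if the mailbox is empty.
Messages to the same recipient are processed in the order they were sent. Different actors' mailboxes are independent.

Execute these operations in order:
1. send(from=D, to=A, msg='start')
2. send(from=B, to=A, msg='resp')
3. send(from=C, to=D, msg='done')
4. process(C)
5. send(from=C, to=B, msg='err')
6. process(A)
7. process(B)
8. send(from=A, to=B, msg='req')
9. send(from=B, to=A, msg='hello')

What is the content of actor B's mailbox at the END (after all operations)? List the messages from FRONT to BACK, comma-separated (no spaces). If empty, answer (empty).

After 1 (send(from=D, to=A, msg='start')): A:[start] B:[] C:[] D:[]
After 2 (send(from=B, to=A, msg='resp')): A:[start,resp] B:[] C:[] D:[]
After 3 (send(from=C, to=D, msg='done')): A:[start,resp] B:[] C:[] D:[done]
After 4 (process(C)): A:[start,resp] B:[] C:[] D:[done]
After 5 (send(from=C, to=B, msg='err')): A:[start,resp] B:[err] C:[] D:[done]
After 6 (process(A)): A:[resp] B:[err] C:[] D:[done]
After 7 (process(B)): A:[resp] B:[] C:[] D:[done]
After 8 (send(from=A, to=B, msg='req')): A:[resp] B:[req] C:[] D:[done]
After 9 (send(from=B, to=A, msg='hello')): A:[resp,hello] B:[req] C:[] D:[done]

Answer: req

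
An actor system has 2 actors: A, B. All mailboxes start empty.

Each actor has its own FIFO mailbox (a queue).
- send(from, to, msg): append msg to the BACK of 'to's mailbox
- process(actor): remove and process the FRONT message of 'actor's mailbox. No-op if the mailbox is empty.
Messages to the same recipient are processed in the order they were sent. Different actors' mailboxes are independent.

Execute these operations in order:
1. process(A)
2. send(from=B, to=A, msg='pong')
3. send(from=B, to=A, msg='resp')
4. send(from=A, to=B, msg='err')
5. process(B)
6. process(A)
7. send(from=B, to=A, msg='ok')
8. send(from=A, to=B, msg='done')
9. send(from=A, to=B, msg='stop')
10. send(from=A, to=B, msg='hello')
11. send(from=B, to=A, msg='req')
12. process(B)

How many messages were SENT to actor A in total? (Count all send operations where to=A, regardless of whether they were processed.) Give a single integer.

Answer: 4

Derivation:
After 1 (process(A)): A:[] B:[]
After 2 (send(from=B, to=A, msg='pong')): A:[pong] B:[]
After 3 (send(from=B, to=A, msg='resp')): A:[pong,resp] B:[]
After 4 (send(from=A, to=B, msg='err')): A:[pong,resp] B:[err]
After 5 (process(B)): A:[pong,resp] B:[]
After 6 (process(A)): A:[resp] B:[]
After 7 (send(from=B, to=A, msg='ok')): A:[resp,ok] B:[]
After 8 (send(from=A, to=B, msg='done')): A:[resp,ok] B:[done]
After 9 (send(from=A, to=B, msg='stop')): A:[resp,ok] B:[done,stop]
After 10 (send(from=A, to=B, msg='hello')): A:[resp,ok] B:[done,stop,hello]
After 11 (send(from=B, to=A, msg='req')): A:[resp,ok,req] B:[done,stop,hello]
After 12 (process(B)): A:[resp,ok,req] B:[stop,hello]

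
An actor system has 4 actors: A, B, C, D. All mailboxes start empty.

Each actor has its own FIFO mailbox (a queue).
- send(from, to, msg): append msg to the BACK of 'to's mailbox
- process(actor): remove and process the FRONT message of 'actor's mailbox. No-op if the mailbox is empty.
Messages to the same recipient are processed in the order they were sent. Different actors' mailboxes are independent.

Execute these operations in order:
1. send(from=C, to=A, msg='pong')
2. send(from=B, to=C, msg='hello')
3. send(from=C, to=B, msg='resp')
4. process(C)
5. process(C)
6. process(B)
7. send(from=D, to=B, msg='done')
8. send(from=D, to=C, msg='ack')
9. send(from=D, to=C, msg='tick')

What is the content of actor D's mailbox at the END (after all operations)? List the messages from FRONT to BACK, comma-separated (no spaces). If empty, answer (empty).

After 1 (send(from=C, to=A, msg='pong')): A:[pong] B:[] C:[] D:[]
After 2 (send(from=B, to=C, msg='hello')): A:[pong] B:[] C:[hello] D:[]
After 3 (send(from=C, to=B, msg='resp')): A:[pong] B:[resp] C:[hello] D:[]
After 4 (process(C)): A:[pong] B:[resp] C:[] D:[]
After 5 (process(C)): A:[pong] B:[resp] C:[] D:[]
After 6 (process(B)): A:[pong] B:[] C:[] D:[]
After 7 (send(from=D, to=B, msg='done')): A:[pong] B:[done] C:[] D:[]
After 8 (send(from=D, to=C, msg='ack')): A:[pong] B:[done] C:[ack] D:[]
After 9 (send(from=D, to=C, msg='tick')): A:[pong] B:[done] C:[ack,tick] D:[]

Answer: (empty)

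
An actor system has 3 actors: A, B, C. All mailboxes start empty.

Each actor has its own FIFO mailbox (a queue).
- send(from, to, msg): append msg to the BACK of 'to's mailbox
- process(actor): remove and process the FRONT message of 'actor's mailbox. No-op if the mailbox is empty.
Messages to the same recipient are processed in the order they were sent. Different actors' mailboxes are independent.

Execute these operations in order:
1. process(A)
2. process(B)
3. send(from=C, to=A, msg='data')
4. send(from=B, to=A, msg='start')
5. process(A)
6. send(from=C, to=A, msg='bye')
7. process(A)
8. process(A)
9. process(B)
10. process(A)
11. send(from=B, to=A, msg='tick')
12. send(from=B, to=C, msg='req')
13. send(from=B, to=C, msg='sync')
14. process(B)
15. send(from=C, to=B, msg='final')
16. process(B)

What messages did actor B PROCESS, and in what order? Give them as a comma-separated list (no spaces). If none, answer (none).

Answer: final

Derivation:
After 1 (process(A)): A:[] B:[] C:[]
After 2 (process(B)): A:[] B:[] C:[]
After 3 (send(from=C, to=A, msg='data')): A:[data] B:[] C:[]
After 4 (send(from=B, to=A, msg='start')): A:[data,start] B:[] C:[]
After 5 (process(A)): A:[start] B:[] C:[]
After 6 (send(from=C, to=A, msg='bye')): A:[start,bye] B:[] C:[]
After 7 (process(A)): A:[bye] B:[] C:[]
After 8 (process(A)): A:[] B:[] C:[]
After 9 (process(B)): A:[] B:[] C:[]
After 10 (process(A)): A:[] B:[] C:[]
After 11 (send(from=B, to=A, msg='tick')): A:[tick] B:[] C:[]
After 12 (send(from=B, to=C, msg='req')): A:[tick] B:[] C:[req]
After 13 (send(from=B, to=C, msg='sync')): A:[tick] B:[] C:[req,sync]
After 14 (process(B)): A:[tick] B:[] C:[req,sync]
After 15 (send(from=C, to=B, msg='final')): A:[tick] B:[final] C:[req,sync]
After 16 (process(B)): A:[tick] B:[] C:[req,sync]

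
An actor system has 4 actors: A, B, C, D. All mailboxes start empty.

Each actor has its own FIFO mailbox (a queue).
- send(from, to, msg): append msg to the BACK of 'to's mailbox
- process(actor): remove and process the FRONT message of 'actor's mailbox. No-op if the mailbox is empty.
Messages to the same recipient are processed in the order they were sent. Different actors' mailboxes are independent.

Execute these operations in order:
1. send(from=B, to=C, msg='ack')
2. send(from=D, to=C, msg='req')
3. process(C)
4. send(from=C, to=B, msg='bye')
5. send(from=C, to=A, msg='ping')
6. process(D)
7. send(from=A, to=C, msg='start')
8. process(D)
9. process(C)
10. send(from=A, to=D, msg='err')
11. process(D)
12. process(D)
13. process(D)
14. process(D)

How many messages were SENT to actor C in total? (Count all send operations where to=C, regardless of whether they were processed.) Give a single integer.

After 1 (send(from=B, to=C, msg='ack')): A:[] B:[] C:[ack] D:[]
After 2 (send(from=D, to=C, msg='req')): A:[] B:[] C:[ack,req] D:[]
After 3 (process(C)): A:[] B:[] C:[req] D:[]
After 4 (send(from=C, to=B, msg='bye')): A:[] B:[bye] C:[req] D:[]
After 5 (send(from=C, to=A, msg='ping')): A:[ping] B:[bye] C:[req] D:[]
After 6 (process(D)): A:[ping] B:[bye] C:[req] D:[]
After 7 (send(from=A, to=C, msg='start')): A:[ping] B:[bye] C:[req,start] D:[]
After 8 (process(D)): A:[ping] B:[bye] C:[req,start] D:[]
After 9 (process(C)): A:[ping] B:[bye] C:[start] D:[]
After 10 (send(from=A, to=D, msg='err')): A:[ping] B:[bye] C:[start] D:[err]
After 11 (process(D)): A:[ping] B:[bye] C:[start] D:[]
After 12 (process(D)): A:[ping] B:[bye] C:[start] D:[]
After 13 (process(D)): A:[ping] B:[bye] C:[start] D:[]
After 14 (process(D)): A:[ping] B:[bye] C:[start] D:[]

Answer: 3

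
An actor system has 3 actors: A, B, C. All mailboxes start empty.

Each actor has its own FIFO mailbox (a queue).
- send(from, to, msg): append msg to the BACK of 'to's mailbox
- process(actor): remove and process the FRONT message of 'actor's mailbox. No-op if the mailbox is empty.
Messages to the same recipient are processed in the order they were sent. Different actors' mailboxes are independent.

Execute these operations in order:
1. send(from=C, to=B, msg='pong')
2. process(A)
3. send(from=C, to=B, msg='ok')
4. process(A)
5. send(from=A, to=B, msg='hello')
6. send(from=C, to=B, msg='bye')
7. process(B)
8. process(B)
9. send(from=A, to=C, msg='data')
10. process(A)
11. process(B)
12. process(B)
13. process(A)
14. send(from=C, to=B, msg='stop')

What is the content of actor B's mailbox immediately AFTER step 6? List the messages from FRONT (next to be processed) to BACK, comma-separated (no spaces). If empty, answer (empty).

After 1 (send(from=C, to=B, msg='pong')): A:[] B:[pong] C:[]
After 2 (process(A)): A:[] B:[pong] C:[]
After 3 (send(from=C, to=B, msg='ok')): A:[] B:[pong,ok] C:[]
After 4 (process(A)): A:[] B:[pong,ok] C:[]
After 5 (send(from=A, to=B, msg='hello')): A:[] B:[pong,ok,hello] C:[]
After 6 (send(from=C, to=B, msg='bye')): A:[] B:[pong,ok,hello,bye] C:[]

pong,ok,hello,bye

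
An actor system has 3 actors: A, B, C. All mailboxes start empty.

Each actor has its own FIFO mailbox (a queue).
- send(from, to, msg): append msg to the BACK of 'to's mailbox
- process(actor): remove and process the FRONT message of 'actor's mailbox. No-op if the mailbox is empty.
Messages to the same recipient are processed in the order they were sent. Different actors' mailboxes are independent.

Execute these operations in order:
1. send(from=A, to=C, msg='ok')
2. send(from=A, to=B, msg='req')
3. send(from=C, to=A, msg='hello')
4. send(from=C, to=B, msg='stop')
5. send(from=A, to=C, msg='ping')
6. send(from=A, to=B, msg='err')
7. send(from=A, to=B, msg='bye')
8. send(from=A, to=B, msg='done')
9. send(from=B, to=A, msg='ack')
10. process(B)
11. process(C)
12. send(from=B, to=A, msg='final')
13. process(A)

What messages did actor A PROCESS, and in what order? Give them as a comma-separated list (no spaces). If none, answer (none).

Answer: hello

Derivation:
After 1 (send(from=A, to=C, msg='ok')): A:[] B:[] C:[ok]
After 2 (send(from=A, to=B, msg='req')): A:[] B:[req] C:[ok]
After 3 (send(from=C, to=A, msg='hello')): A:[hello] B:[req] C:[ok]
After 4 (send(from=C, to=B, msg='stop')): A:[hello] B:[req,stop] C:[ok]
After 5 (send(from=A, to=C, msg='ping')): A:[hello] B:[req,stop] C:[ok,ping]
After 6 (send(from=A, to=B, msg='err')): A:[hello] B:[req,stop,err] C:[ok,ping]
After 7 (send(from=A, to=B, msg='bye')): A:[hello] B:[req,stop,err,bye] C:[ok,ping]
After 8 (send(from=A, to=B, msg='done')): A:[hello] B:[req,stop,err,bye,done] C:[ok,ping]
After 9 (send(from=B, to=A, msg='ack')): A:[hello,ack] B:[req,stop,err,bye,done] C:[ok,ping]
After 10 (process(B)): A:[hello,ack] B:[stop,err,bye,done] C:[ok,ping]
After 11 (process(C)): A:[hello,ack] B:[stop,err,bye,done] C:[ping]
After 12 (send(from=B, to=A, msg='final')): A:[hello,ack,final] B:[stop,err,bye,done] C:[ping]
After 13 (process(A)): A:[ack,final] B:[stop,err,bye,done] C:[ping]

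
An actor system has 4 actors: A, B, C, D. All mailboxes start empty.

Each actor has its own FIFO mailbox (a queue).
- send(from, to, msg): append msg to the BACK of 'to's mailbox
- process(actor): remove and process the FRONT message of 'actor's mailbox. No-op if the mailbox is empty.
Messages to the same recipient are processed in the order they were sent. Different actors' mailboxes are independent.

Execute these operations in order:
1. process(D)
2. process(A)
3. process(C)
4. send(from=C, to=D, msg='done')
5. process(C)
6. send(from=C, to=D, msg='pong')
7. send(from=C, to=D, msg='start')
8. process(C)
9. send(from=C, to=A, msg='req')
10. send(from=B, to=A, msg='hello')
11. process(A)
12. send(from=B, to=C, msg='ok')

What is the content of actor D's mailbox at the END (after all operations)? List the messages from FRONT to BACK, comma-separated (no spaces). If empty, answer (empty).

Answer: done,pong,start

Derivation:
After 1 (process(D)): A:[] B:[] C:[] D:[]
After 2 (process(A)): A:[] B:[] C:[] D:[]
After 3 (process(C)): A:[] B:[] C:[] D:[]
After 4 (send(from=C, to=D, msg='done')): A:[] B:[] C:[] D:[done]
After 5 (process(C)): A:[] B:[] C:[] D:[done]
After 6 (send(from=C, to=D, msg='pong')): A:[] B:[] C:[] D:[done,pong]
After 7 (send(from=C, to=D, msg='start')): A:[] B:[] C:[] D:[done,pong,start]
After 8 (process(C)): A:[] B:[] C:[] D:[done,pong,start]
After 9 (send(from=C, to=A, msg='req')): A:[req] B:[] C:[] D:[done,pong,start]
After 10 (send(from=B, to=A, msg='hello')): A:[req,hello] B:[] C:[] D:[done,pong,start]
After 11 (process(A)): A:[hello] B:[] C:[] D:[done,pong,start]
After 12 (send(from=B, to=C, msg='ok')): A:[hello] B:[] C:[ok] D:[done,pong,start]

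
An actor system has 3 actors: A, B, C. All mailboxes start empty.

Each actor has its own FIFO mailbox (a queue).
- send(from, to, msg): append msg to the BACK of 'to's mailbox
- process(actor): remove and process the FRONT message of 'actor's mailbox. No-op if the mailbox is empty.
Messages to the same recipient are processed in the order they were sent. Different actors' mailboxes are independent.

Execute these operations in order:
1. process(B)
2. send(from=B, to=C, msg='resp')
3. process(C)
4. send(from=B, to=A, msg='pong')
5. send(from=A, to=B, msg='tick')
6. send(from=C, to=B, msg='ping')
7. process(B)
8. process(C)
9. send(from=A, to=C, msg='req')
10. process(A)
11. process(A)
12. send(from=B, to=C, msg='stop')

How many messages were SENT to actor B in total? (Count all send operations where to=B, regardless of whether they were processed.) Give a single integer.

After 1 (process(B)): A:[] B:[] C:[]
After 2 (send(from=B, to=C, msg='resp')): A:[] B:[] C:[resp]
After 3 (process(C)): A:[] B:[] C:[]
After 4 (send(from=B, to=A, msg='pong')): A:[pong] B:[] C:[]
After 5 (send(from=A, to=B, msg='tick')): A:[pong] B:[tick] C:[]
After 6 (send(from=C, to=B, msg='ping')): A:[pong] B:[tick,ping] C:[]
After 7 (process(B)): A:[pong] B:[ping] C:[]
After 8 (process(C)): A:[pong] B:[ping] C:[]
After 9 (send(from=A, to=C, msg='req')): A:[pong] B:[ping] C:[req]
After 10 (process(A)): A:[] B:[ping] C:[req]
After 11 (process(A)): A:[] B:[ping] C:[req]
After 12 (send(from=B, to=C, msg='stop')): A:[] B:[ping] C:[req,stop]

Answer: 2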